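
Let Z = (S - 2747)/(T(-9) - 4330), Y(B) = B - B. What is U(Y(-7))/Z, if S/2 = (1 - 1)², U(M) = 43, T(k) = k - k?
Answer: 186190/2747 ≈ 67.779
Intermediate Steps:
T(k) = 0
Y(B) = 0
S = 0 (S = 2*(1 - 1)² = 2*0² = 2*0 = 0)
Z = 2747/4330 (Z = (0 - 2747)/(0 - 4330) = -2747/(-4330) = -2747*(-1/4330) = 2747/4330 ≈ 0.63441)
U(Y(-7))/Z = 43/(2747/4330) = 43*(4330/2747) = 186190/2747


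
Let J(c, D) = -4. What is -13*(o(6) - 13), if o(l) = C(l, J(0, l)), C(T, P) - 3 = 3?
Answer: 91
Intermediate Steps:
C(T, P) = 6 (C(T, P) = 3 + 3 = 6)
o(l) = 6
-13*(o(6) - 13) = -13*(6 - 13) = -13*(-7) = 91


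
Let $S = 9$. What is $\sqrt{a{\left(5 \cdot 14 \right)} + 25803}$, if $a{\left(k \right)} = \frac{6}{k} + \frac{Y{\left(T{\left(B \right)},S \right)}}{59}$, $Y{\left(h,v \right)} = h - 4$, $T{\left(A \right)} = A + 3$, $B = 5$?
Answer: $\frac{2 \sqrt{27507613070}}{2065} \approx 160.63$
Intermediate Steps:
$T{\left(A \right)} = 3 + A$
$Y{\left(h,v \right)} = -4 + h$
$a{\left(k \right)} = \frac{4}{59} + \frac{6}{k}$ ($a{\left(k \right)} = \frac{6}{k} + \frac{-4 + \left(3 + 5\right)}{59} = \frac{6}{k} + \left(-4 + 8\right) \frac{1}{59} = \frac{6}{k} + 4 \cdot \frac{1}{59} = \frac{6}{k} + \frac{4}{59} = \frac{4}{59} + \frac{6}{k}$)
$\sqrt{a{\left(5 \cdot 14 \right)} + 25803} = \sqrt{\left(\frac{4}{59} + \frac{6}{5 \cdot 14}\right) + 25803} = \sqrt{\left(\frac{4}{59} + \frac{6}{70}\right) + 25803} = \sqrt{\left(\frac{4}{59} + 6 \cdot \frac{1}{70}\right) + 25803} = \sqrt{\left(\frac{4}{59} + \frac{3}{35}\right) + 25803} = \sqrt{\frac{317}{2065} + 25803} = \sqrt{\frac{53283512}{2065}} = \frac{2 \sqrt{27507613070}}{2065}$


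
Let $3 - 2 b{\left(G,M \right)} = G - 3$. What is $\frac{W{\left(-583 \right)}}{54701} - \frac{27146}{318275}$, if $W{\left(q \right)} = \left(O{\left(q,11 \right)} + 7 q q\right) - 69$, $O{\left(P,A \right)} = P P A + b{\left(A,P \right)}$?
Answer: $\frac{3891398833083}{34819921550} \approx 111.76$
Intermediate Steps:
$b{\left(G,M \right)} = 3 - \frac{G}{2}$ ($b{\left(G,M \right)} = \frac{3}{2} - \frac{G - 3}{2} = \frac{3}{2} - \frac{-3 + G}{2} = \frac{3}{2} - \left(- \frac{3}{2} + \frac{G}{2}\right) = 3 - \frac{G}{2}$)
$O{\left(P,A \right)} = 3 - \frac{A}{2} + A P^{2}$ ($O{\left(P,A \right)} = P P A - \left(-3 + \frac{A}{2}\right) = P^{2} A - \left(-3 + \frac{A}{2}\right) = A P^{2} - \left(-3 + \frac{A}{2}\right) = 3 - \frac{A}{2} + A P^{2}$)
$W{\left(q \right)} = - \frac{143}{2} + 18 q^{2}$ ($W{\left(q \right)} = \left(\left(3 - \frac{11}{2} + 11 q^{2}\right) + 7 q q\right) - 69 = \left(\left(3 - \frac{11}{2} + 11 q^{2}\right) + 7 q^{2}\right) - 69 = \left(\left(- \frac{5}{2} + 11 q^{2}\right) + 7 q^{2}\right) - 69 = \left(- \frac{5}{2} + 18 q^{2}\right) - 69 = - \frac{143}{2} + 18 q^{2}$)
$\frac{W{\left(-583 \right)}}{54701} - \frac{27146}{318275} = \frac{- \frac{143}{2} + 18 \left(-583\right)^{2}}{54701} - \frac{27146}{318275} = \left(- \frac{143}{2} + 18 \cdot 339889\right) \frac{1}{54701} - \frac{27146}{318275} = \left(- \frac{143}{2} + 6118002\right) \frac{1}{54701} - \frac{27146}{318275} = \frac{12235861}{2} \cdot \frac{1}{54701} - \frac{27146}{318275} = \frac{12235861}{109402} - \frac{27146}{318275} = \frac{3891398833083}{34819921550}$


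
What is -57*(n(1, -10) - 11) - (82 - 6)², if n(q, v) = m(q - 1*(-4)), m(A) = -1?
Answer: -5092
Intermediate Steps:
n(q, v) = -1
-57*(n(1, -10) - 11) - (82 - 6)² = -57*(-1 - 11) - (82 - 6)² = -57*(-12) - 1*76² = 684 - 1*5776 = 684 - 5776 = -5092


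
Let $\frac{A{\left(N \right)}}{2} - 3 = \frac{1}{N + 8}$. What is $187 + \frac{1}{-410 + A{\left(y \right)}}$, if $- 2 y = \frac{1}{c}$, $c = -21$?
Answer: $\frac{25443631}{136064} \approx 187.0$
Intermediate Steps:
$y = \frac{1}{42}$ ($y = - \frac{1}{2 \left(-21\right)} = \left(- \frac{1}{2}\right) \left(- \frac{1}{21}\right) = \frac{1}{42} \approx 0.02381$)
$A{\left(N \right)} = 6 + \frac{2}{8 + N}$ ($A{\left(N \right)} = 6 + \frac{2}{N + 8} = 6 + \frac{2}{8 + N}$)
$187 + \frac{1}{-410 + A{\left(y \right)}} = 187 + \frac{1}{-410 + \frac{2 \left(25 + 3 \cdot \frac{1}{42}\right)}{8 + \frac{1}{42}}} = 187 + \frac{1}{-410 + \frac{2 \left(25 + \frac{1}{14}\right)}{\frac{337}{42}}} = 187 + \frac{1}{-410 + 2 \cdot \frac{42}{337} \cdot \frac{351}{14}} = 187 + \frac{1}{-410 + \frac{2106}{337}} = 187 + \frac{1}{- \frac{136064}{337}} = 187 - \frac{337}{136064} = \frac{25443631}{136064}$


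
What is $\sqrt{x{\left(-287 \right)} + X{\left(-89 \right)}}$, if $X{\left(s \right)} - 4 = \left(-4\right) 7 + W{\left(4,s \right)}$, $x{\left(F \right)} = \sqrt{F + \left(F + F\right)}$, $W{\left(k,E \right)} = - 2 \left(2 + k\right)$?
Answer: $\sqrt{-36 + i \sqrt{861}} \approx 2.2851 + 6.4204 i$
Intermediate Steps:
$W{\left(k,E \right)} = -4 - 2 k$
$x{\left(F \right)} = \sqrt{3} \sqrt{F}$ ($x{\left(F \right)} = \sqrt{F + 2 F} = \sqrt{3 F} = \sqrt{3} \sqrt{F}$)
$X{\left(s \right)} = -36$ ($X{\left(s \right)} = 4 - 40 = -36$)
$\sqrt{x{\left(-287 \right)} + X{\left(-89 \right)}} = \sqrt{\sqrt{3} \sqrt{-287} - 36} = \sqrt{\sqrt{3} i \sqrt{287} - 36} = \sqrt{i \sqrt{861} - 36} = \sqrt{-36 + i \sqrt{861}}$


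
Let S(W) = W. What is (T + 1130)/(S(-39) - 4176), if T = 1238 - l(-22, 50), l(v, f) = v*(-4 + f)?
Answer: -676/843 ≈ -0.80190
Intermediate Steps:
T = 2250 (T = 1238 - (-22)*(-4 + 50) = 1238 - (-22)*46 = 1238 - 1*(-1012) = 1238 + 1012 = 2250)
(T + 1130)/(S(-39) - 4176) = (2250 + 1130)/(-39 - 4176) = 3380/(-4215) = 3380*(-1/4215) = -676/843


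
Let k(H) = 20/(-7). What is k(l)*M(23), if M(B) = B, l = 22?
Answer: -460/7 ≈ -65.714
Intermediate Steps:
k(H) = -20/7 (k(H) = 20*(-⅐) = -20/7)
k(l)*M(23) = -20/7*23 = -460/7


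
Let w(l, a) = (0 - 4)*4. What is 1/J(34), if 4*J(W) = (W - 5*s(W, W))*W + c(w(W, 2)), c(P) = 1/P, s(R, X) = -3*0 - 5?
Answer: 64/32095 ≈ 0.0019941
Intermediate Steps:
w(l, a) = -16 (w(l, a) = -4*4 = -16)
s(R, X) = -5 (s(R, X) = 0 - 5 = -5)
J(W) = -1/64 + W*(25 + W)/4 (J(W) = ((W - 5*(-5))*W + 1/(-16))/4 = ((W + 25)*W - 1/16)/4 = ((25 + W)*W - 1/16)/4 = (W*(25 + W) - 1/16)/4 = (-1/16 + W*(25 + W))/4 = -1/64 + W*(25 + W)/4)
1/J(34) = 1/(-1/64 + (1/4)*34**2 + (25/4)*34) = 1/(-1/64 + (1/4)*1156 + 425/2) = 1/(-1/64 + 289 + 425/2) = 1/(32095/64) = 64/32095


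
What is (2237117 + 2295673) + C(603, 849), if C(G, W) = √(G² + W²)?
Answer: 4532790 + 3*√120490 ≈ 4.5338e+6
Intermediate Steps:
(2237117 + 2295673) + C(603, 849) = (2237117 + 2295673) + √(603² + 849²) = 4532790 + √(363609 + 720801) = 4532790 + √1084410 = 4532790 + 3*√120490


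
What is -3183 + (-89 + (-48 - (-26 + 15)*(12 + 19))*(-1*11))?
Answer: -6495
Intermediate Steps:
-3183 + (-89 + (-48 - (-26 + 15)*(12 + 19))*(-1*11)) = -3183 + (-89 + (-48 - (-11)*31)*(-11)) = -3183 + (-89 + (-48 - 1*(-341))*(-11)) = -3183 + (-89 + (-48 + 341)*(-11)) = -3183 + (-89 + 293*(-11)) = -3183 + (-89 - 3223) = -3183 - 3312 = -6495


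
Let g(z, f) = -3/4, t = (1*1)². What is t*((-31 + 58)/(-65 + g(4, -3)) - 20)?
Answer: -5368/263 ≈ -20.411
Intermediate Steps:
t = 1 (t = 1² = 1)
g(z, f) = -¾ (g(z, f) = -3*¼ = -¾)
t*((-31 + 58)/(-65 + g(4, -3)) - 20) = 1*((-31 + 58)/(-65 - ¾) - 20) = 1*(27/(-263/4) - 20) = 1*(27*(-4/263) - 20) = 1*(-108/263 - 20) = 1*(-5368/263) = -5368/263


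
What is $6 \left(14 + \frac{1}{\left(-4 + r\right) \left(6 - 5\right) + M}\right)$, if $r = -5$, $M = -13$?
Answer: $\frac{921}{11} \approx 83.727$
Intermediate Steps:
$6 \left(14 + \frac{1}{\left(-4 + r\right) \left(6 - 5\right) + M}\right) = 6 \left(14 + \frac{1}{\left(-4 - 5\right) \left(6 - 5\right) - 13}\right) = 6 \left(14 + \frac{1}{\left(-9\right) 1 - 13}\right) = 6 \left(14 + \frac{1}{-9 - 13}\right) = 6 \left(14 + \frac{1}{-22}\right) = 6 \left(14 - \frac{1}{22}\right) = 6 \cdot \frac{307}{22} = \frac{921}{11}$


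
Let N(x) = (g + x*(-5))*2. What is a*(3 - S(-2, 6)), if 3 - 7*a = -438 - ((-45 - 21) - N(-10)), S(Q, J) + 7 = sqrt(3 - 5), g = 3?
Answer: 2690/7 - 269*I*sqrt(2)/7 ≈ 384.29 - 54.346*I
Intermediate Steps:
N(x) = 6 - 10*x (N(x) = (3 + x*(-5))*2 = (3 - 5*x)*2 = 6 - 10*x)
S(Q, J) = -7 + I*sqrt(2) (S(Q, J) = -7 + sqrt(3 - 5) = -7 + sqrt(-2) = -7 + I*sqrt(2))
a = 269/7 (a = 3/7 - (-438 - ((-45 - 21) - (6 - 10*(-10))))/7 = 3/7 - (-438 - (-66 - (6 + 100)))/7 = 3/7 - (-438 - (-66 - 1*106))/7 = 3/7 - (-438 - (-66 - 106))/7 = 3/7 - (-438 - 1*(-172))/7 = 3/7 - (-438 + 172)/7 = 3/7 - 1/7*(-266) = 3/7 + 38 = 269/7 ≈ 38.429)
a*(3 - S(-2, 6)) = 269*(3 - (-7 + I*sqrt(2)))/7 = 269*(3 + (7 - I*sqrt(2)))/7 = 269*(10 - I*sqrt(2))/7 = 2690/7 - 269*I*sqrt(2)/7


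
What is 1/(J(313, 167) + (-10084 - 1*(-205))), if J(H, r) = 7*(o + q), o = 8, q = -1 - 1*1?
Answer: -1/9837 ≈ -0.00010166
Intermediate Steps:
q = -2 (q = -1 - 1 = -2)
J(H, r) = 42 (J(H, r) = 7*(8 - 2) = 7*6 = 42)
1/(J(313, 167) + (-10084 - 1*(-205))) = 1/(42 + (-10084 - 1*(-205))) = 1/(42 + (-10084 + 205)) = 1/(42 - 9879) = 1/(-9837) = -1/9837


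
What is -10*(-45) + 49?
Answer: 499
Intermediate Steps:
-10*(-45) + 49 = 450 + 49 = 499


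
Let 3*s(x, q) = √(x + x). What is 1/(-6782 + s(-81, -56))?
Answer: -3391/22997771 - 3*I*√2/45995542 ≈ -0.00014745 - 9.224e-8*I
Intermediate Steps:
s(x, q) = √2*√x/3 (s(x, q) = √(x + x)/3 = √(2*x)/3 = (√2*√x)/3 = √2*√x/3)
1/(-6782 + s(-81, -56)) = 1/(-6782 + √2*√(-81)/3) = 1/(-6782 + √2*(9*I)/3) = 1/(-6782 + 3*I*√2)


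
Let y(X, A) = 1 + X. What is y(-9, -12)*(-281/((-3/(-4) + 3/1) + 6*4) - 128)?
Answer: 122656/111 ≈ 1105.0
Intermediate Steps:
y(-9, -12)*(-281/((-3/(-4) + 3/1) + 6*4) - 128) = (1 - 9)*(-281/((-3/(-4) + 3/1) + 6*4) - 128) = -8*(-281/((-3*(-¼) + 3*1) + 24) - 128) = -8*(-281/((¾ + 3) + 24) - 128) = -8*(-281/(15/4 + 24) - 128) = -8*(-281/111/4 - 128) = -8*(-281*4/111 - 128) = -8*(-1124/111 - 128) = -8*(-15332/111) = 122656/111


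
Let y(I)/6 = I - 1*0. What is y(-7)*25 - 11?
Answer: -1061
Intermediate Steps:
y(I) = 6*I (y(I) = 6*(I - 1*0) = 6*(I + 0) = 6*I)
y(-7)*25 - 11 = (6*(-7))*25 - 11 = -42*25 - 11 = -1050 - 11 = -1061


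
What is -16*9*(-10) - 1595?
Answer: -155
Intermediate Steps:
-16*9*(-10) - 1595 = -144*(-10) - 1595 = 1440 - 1595 = -155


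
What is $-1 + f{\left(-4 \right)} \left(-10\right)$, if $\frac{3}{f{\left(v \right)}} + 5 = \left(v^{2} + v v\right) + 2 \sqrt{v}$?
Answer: $- \frac{311}{149} + \frac{24 i}{149} \approx -2.0872 + 0.16107 i$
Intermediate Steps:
$f{\left(v \right)} = \frac{3}{-5 + 2 \sqrt{v} + 2 v^{2}}$ ($f{\left(v \right)} = \frac{3}{-5 + \left(\left(v^{2} + v v\right) + 2 \sqrt{v}\right)} = \frac{3}{-5 + \left(\left(v^{2} + v^{2}\right) + 2 \sqrt{v}\right)} = \frac{3}{-5 + \left(2 v^{2} + 2 \sqrt{v}\right)} = \frac{3}{-5 + \left(2 \sqrt{v} + 2 v^{2}\right)} = \frac{3}{-5 + 2 \sqrt{v} + 2 v^{2}}$)
$-1 + f{\left(-4 \right)} \left(-10\right) = -1 + \frac{3}{-5 + 2 \sqrt{-4} + 2 \left(-4\right)^{2}} \left(-10\right) = -1 + \frac{3}{-5 + 2 \cdot 2 i + 2 \cdot 16} \left(-10\right) = -1 + \frac{3}{-5 + 4 i + 32} \left(-10\right) = -1 + \frac{3}{27 + 4 i} \left(-10\right) = -1 + 3 \frac{27 - 4 i}{745} \left(-10\right) = -1 + \frac{3 \left(27 - 4 i\right)}{745} \left(-10\right) = -1 - \frac{6 \left(27 - 4 i\right)}{149}$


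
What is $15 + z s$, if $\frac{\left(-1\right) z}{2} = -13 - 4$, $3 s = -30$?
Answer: $-325$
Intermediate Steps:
$s = -10$ ($s = \frac{1}{3} \left(-30\right) = -10$)
$z = 34$ ($z = - 2 \left(-13 - 4\right) = \left(-2\right) \left(-17\right) = 34$)
$15 + z s = 15 + 34 \left(-10\right) = 15 - 340 = -325$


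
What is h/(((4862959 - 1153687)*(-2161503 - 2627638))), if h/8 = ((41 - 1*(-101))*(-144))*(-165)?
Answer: -1124640/740176108973 ≈ -1.5194e-6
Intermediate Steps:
h = 26991360 (h = 8*(((41 - 1*(-101))*(-144))*(-165)) = 8*(((41 + 101)*(-144))*(-165)) = 8*((142*(-144))*(-165)) = 8*(-20448*(-165)) = 8*3373920 = 26991360)
h/(((4862959 - 1153687)*(-2161503 - 2627638))) = 26991360/(((4862959 - 1153687)*(-2161503 - 2627638))) = 26991360/((3709272*(-4789141))) = 26991360/(-17764226615352) = 26991360*(-1/17764226615352) = -1124640/740176108973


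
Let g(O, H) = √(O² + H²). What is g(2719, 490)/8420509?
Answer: √7633061/8420509 ≈ 0.00032810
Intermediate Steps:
g(O, H) = √(H² + O²)
g(2719, 490)/8420509 = √(490² + 2719²)/8420509 = √(240100 + 7392961)*(1/8420509) = √7633061*(1/8420509) = √7633061/8420509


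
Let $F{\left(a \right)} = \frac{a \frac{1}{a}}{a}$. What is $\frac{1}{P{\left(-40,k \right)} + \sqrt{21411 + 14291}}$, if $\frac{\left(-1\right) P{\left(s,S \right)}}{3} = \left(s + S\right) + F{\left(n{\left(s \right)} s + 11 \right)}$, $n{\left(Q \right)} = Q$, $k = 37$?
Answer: $- \frac{1297392}{5136000907} + \frac{288369 \sqrt{35702}}{10272001814} \approx 0.0050518$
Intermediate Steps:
$F{\left(a \right)} = \frac{1}{a}$ ($F{\left(a \right)} = 1 \frac{1}{a} = \frac{1}{a}$)
$P{\left(s,S \right)} = - 3 S - 3 s - \frac{3}{11 + s^{2}}$ ($P{\left(s,S \right)} = - 3 \left(\left(s + S\right) + \frac{1}{s s + 11}\right) = - 3 \left(\left(S + s\right) + \frac{1}{s^{2} + 11}\right) = - 3 \left(\left(S + s\right) + \frac{1}{11 + s^{2}}\right) = - 3 \left(S + s + \frac{1}{11 + s^{2}}\right) = - 3 S - 3 s - \frac{3}{11 + s^{2}}$)
$\frac{1}{P{\left(-40,k \right)} + \sqrt{21411 + 14291}} = \frac{1}{\frac{3 \left(-1 + \left(11 + \left(-40\right)^{2}\right) \left(\left(-1\right) 37 - -40\right)\right)}{11 + \left(-40\right)^{2}} + \sqrt{21411 + 14291}} = \frac{1}{\frac{3 \left(-1 + \left(11 + 1600\right) \left(-37 + 40\right)\right)}{11 + 1600} + \sqrt{35702}} = \frac{1}{\frac{3 \left(-1 + 1611 \cdot 3\right)}{1611} + \sqrt{35702}} = \frac{1}{3 \cdot \frac{1}{1611} \left(-1 + 4833\right) + \sqrt{35702}} = \frac{1}{3 \cdot \frac{1}{1611} \cdot 4832 + \sqrt{35702}} = \frac{1}{\frac{4832}{537} + \sqrt{35702}}$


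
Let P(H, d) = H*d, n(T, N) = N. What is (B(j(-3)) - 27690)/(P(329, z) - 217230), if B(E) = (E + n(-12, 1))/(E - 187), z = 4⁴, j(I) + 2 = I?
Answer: 1329119/6384288 ≈ 0.20819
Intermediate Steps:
j(I) = -2 + I
z = 256
B(E) = (1 + E)/(-187 + E) (B(E) = (E + 1)/(E - 187) = (1 + E)/(-187 + E))
(B(j(-3)) - 27690)/(P(329, z) - 217230) = ((1 + (-2 - 3))/(-187 + (-2 - 3)) - 27690)/(329*256 - 217230) = ((1 - 5)/(-187 - 5) - 27690)/(84224 - 217230) = (-4/(-192) - 27690)/(-133006) = (-1/192*(-4) - 27690)*(-1/133006) = (1/48 - 27690)*(-1/133006) = -1329119/48*(-1/133006) = 1329119/6384288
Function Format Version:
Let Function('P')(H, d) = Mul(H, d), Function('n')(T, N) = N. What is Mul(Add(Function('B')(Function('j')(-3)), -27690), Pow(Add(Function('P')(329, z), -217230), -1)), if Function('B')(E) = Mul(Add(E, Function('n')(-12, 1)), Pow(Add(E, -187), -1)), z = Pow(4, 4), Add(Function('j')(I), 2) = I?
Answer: Rational(1329119, 6384288) ≈ 0.20819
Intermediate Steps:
Function('j')(I) = Add(-2, I)
z = 256
Function('B')(E) = Mul(Pow(Add(-187, E), -1), Add(1, E)) (Function('B')(E) = Mul(Add(E, 1), Pow(Add(E, -187), -1)) = Mul(Add(1, E), Pow(Add(-187, E), -1)) = Mul(Pow(Add(-187, E), -1), Add(1, E)))
Mul(Add(Function('B')(Function('j')(-3)), -27690), Pow(Add(Function('P')(329, z), -217230), -1)) = Mul(Add(Mul(Pow(Add(-187, Add(-2, -3)), -1), Add(1, Add(-2, -3))), -27690), Pow(Add(Mul(329, 256), -217230), -1)) = Mul(Add(Mul(Pow(Add(-187, -5), -1), Add(1, -5)), -27690), Pow(Add(84224, -217230), -1)) = Mul(Add(Mul(Pow(-192, -1), -4), -27690), Pow(-133006, -1)) = Mul(Add(Mul(Rational(-1, 192), -4), -27690), Rational(-1, 133006)) = Mul(Add(Rational(1, 48), -27690), Rational(-1, 133006)) = Mul(Rational(-1329119, 48), Rational(-1, 133006)) = Rational(1329119, 6384288)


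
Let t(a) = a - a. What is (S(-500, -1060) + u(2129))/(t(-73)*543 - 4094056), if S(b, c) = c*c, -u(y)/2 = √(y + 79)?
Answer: -140450/511757 + √138/511757 ≈ -0.27442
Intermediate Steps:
u(y) = -2*√(79 + y) (u(y) = -2*√(y + 79) = -2*√(79 + y))
t(a) = 0
S(b, c) = c²
(S(-500, -1060) + u(2129))/(t(-73)*543 - 4094056) = ((-1060)² - 2*√(79 + 2129))/(0*543 - 4094056) = (1123600 - 8*√138)/(0 - 4094056) = (1123600 - 8*√138)/(-4094056) = (1123600 - 8*√138)*(-1/4094056) = -140450/511757 + √138/511757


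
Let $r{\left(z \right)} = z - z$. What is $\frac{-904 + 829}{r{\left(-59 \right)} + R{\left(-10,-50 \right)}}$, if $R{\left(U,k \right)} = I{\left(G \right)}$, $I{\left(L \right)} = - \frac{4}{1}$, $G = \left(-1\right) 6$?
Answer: $\frac{75}{4} \approx 18.75$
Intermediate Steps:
$G = -6$
$r{\left(z \right)} = 0$
$I{\left(L \right)} = -4$ ($I{\left(L \right)} = \left(-4\right) 1 = -4$)
$R{\left(U,k \right)} = -4$
$\frac{-904 + 829}{r{\left(-59 \right)} + R{\left(-10,-50 \right)}} = \frac{-904 + 829}{0 - 4} = - \frac{75}{-4} = \left(-75\right) \left(- \frac{1}{4}\right) = \frac{75}{4}$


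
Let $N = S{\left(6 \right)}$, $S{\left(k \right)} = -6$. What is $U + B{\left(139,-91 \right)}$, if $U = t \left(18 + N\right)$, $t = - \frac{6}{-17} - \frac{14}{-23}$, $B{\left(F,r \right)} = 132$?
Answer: $\frac{56124}{391} \approx 143.54$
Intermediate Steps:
$N = -6$
$t = \frac{376}{391}$ ($t = \left(-6\right) \left(- \frac{1}{17}\right) - - \frac{14}{23} = \frac{6}{17} + \frac{14}{23} = \frac{376}{391} \approx 0.96164$)
$U = \frac{4512}{391}$ ($U = \frac{376 \left(18 - 6\right)}{391} = \frac{376}{391} \cdot 12 = \frac{4512}{391} \approx 11.54$)
$U + B{\left(139,-91 \right)} = \frac{4512}{391} + 132 = \frac{56124}{391}$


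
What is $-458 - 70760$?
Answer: $-71218$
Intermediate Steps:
$-458 - 70760 = -71218$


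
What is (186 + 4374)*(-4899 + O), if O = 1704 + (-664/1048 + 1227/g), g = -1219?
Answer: -2327735306640/159689 ≈ -1.4577e+7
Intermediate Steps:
O = 271848142/159689 (O = 1704 + (-664/1048 + 1227/(-1219)) = 1704 + (-664*1/1048 + 1227*(-1/1219)) = 1704 + (-83/131 - 1227/1219) = 1704 - 261914/159689 = 271848142/159689 ≈ 1702.4)
(186 + 4374)*(-4899 + O) = (186 + 4374)*(-4899 + 271848142/159689) = 4560*(-510468269/159689) = -2327735306640/159689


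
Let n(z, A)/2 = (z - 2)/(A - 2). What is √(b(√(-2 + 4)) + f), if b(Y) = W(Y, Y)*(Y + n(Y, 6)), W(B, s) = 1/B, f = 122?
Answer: √(494 - 2*√2)/2 ≈ 11.081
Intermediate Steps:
n(z, A) = 2*(-2 + z)/(-2 + A) (n(z, A) = 2*((z - 2)/(A - 2)) = 2*((-2 + z)/(-2 + A)) = 2*(-2 + z)/(-2 + A))
b(Y) = (-1 + 3*Y/2)/Y (b(Y) = (Y + 2*(-2 + Y)/(-2 + 6))/Y = (Y + 2*(-2 + Y)/4)/Y = (Y + 2*(¼)*(-2 + Y))/Y = (Y + (-1 + Y/2))/Y = (-1 + 3*Y/2)/Y)
√(b(√(-2 + 4)) + f) = √((3/2 - 1/(√(-2 + 4))) + 122) = √((3/2 - 1/(√2)) + 122) = √((3/2 - √2/2) + 122) = √(247/2 - √2/2)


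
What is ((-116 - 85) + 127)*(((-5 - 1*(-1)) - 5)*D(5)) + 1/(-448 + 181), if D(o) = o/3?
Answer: 296369/267 ≈ 1110.0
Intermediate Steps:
D(o) = o/3 (D(o) = o*(1/3) = o/3)
((-116 - 85) + 127)*(((-5 - 1*(-1)) - 5)*D(5)) + 1/(-448 + 181) = ((-116 - 85) + 127)*(((-5 - 1*(-1)) - 5)*((1/3)*5)) + 1/(-448 + 181) = (-201 + 127)*(((-5 + 1) - 5)*(5/3)) + 1/(-267) = -74*(-4 - 5)*5/3 - 1/267 = -(-666)*5/3 - 1/267 = -74*(-15) - 1/267 = 1110 - 1/267 = 296369/267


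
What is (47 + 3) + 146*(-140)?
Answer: -20390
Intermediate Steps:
(47 + 3) + 146*(-140) = 50 - 20440 = -20390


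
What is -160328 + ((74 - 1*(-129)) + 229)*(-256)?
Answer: -270920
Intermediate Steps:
-160328 + ((74 - 1*(-129)) + 229)*(-256) = -160328 + ((74 + 129) + 229)*(-256) = -160328 + (203 + 229)*(-256) = -160328 + 432*(-256) = -160328 - 110592 = -270920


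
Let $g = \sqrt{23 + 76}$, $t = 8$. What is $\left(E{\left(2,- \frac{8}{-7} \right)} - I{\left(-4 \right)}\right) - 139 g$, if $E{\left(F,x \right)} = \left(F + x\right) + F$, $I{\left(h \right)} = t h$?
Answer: $\frac{260}{7} - 417 \sqrt{11} \approx -1345.9$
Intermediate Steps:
$g = 3 \sqrt{11}$ ($g = \sqrt{99} = 3 \sqrt{11} \approx 9.9499$)
$I{\left(h \right)} = 8 h$
$E{\left(F,x \right)} = x + 2 F$
$\left(E{\left(2,- \frac{8}{-7} \right)} - I{\left(-4 \right)}\right) - 139 g = \left(\left(- \frac{8}{-7} + 2 \cdot 2\right) - 8 \left(-4\right)\right) - 139 \cdot 3 \sqrt{11} = \left(\left(\left(-8\right) \left(- \frac{1}{7}\right) + 4\right) - -32\right) - 417 \sqrt{11} = \left(\left(\frac{8}{7} + 4\right) + 32\right) - 417 \sqrt{11} = \left(\frac{36}{7} + 32\right) - 417 \sqrt{11} = \frac{260}{7} - 417 \sqrt{11}$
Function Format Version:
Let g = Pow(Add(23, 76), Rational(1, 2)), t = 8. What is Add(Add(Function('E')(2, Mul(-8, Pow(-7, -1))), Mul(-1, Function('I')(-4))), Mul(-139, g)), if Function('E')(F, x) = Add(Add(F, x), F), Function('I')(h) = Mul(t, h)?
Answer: Add(Rational(260, 7), Mul(-417, Pow(11, Rational(1, 2)))) ≈ -1345.9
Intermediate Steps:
g = Mul(3, Pow(11, Rational(1, 2))) (g = Pow(99, Rational(1, 2)) = Mul(3, Pow(11, Rational(1, 2))) ≈ 9.9499)
Function('I')(h) = Mul(8, h)
Function('E')(F, x) = Add(x, Mul(2, F))
Add(Add(Function('E')(2, Mul(-8, Pow(-7, -1))), Mul(-1, Function('I')(-4))), Mul(-139, g)) = Add(Add(Add(Mul(-8, Pow(-7, -1)), Mul(2, 2)), Mul(-1, Mul(8, -4))), Mul(-139, Mul(3, Pow(11, Rational(1, 2))))) = Add(Add(Add(Mul(-8, Rational(-1, 7)), 4), Mul(-1, -32)), Mul(-417, Pow(11, Rational(1, 2)))) = Add(Add(Add(Rational(8, 7), 4), 32), Mul(-417, Pow(11, Rational(1, 2)))) = Add(Add(Rational(36, 7), 32), Mul(-417, Pow(11, Rational(1, 2)))) = Add(Rational(260, 7), Mul(-417, Pow(11, Rational(1, 2))))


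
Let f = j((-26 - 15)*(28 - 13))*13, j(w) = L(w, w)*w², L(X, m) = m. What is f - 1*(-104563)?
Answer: -3023804312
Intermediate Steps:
j(w) = w³ (j(w) = w*w² = w³)
f = -3023908875 (f = ((-26 - 15)*(28 - 13))³*13 = (-41*15)³*13 = (-615)³*13 = -232608375*13 = -3023908875)
f - 1*(-104563) = -3023908875 - 1*(-104563) = -3023908875 + 104563 = -3023804312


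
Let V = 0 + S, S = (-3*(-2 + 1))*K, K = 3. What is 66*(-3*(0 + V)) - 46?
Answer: -1828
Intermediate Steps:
S = 9 (S = -3*(-2 + 1)*3 = -3*(-1)*3 = 3*3 = 9)
V = 9 (V = 0 + 9 = 9)
66*(-3*(0 + V)) - 46 = 66*(-3*(0 + 9)) - 46 = 66*(-3*9) - 46 = 66*(-27) - 46 = -1782 - 46 = -1828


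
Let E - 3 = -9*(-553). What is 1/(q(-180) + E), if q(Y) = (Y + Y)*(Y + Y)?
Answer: 1/134580 ≈ 7.4305e-6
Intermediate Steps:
q(Y) = 4*Y**2 (q(Y) = (2*Y)*(2*Y) = 4*Y**2)
E = 4980 (E = 3 - 9*(-553) = 3 + 4977 = 4980)
1/(q(-180) + E) = 1/(4*(-180)**2 + 4980) = 1/(4*32400 + 4980) = 1/(129600 + 4980) = 1/134580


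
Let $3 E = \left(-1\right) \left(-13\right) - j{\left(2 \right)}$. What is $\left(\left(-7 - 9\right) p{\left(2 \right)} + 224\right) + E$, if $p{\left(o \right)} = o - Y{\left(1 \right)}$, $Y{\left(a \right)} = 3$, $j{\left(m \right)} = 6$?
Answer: $\frac{727}{3} \approx 242.33$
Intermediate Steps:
$p{\left(o \right)} = -3 + o$ ($p{\left(o \right)} = o - 3 = -3 + o$)
$E = \frac{7}{3}$ ($E = \frac{\left(-1\right) \left(-13\right) - 6}{3} = \frac{13 - 6}{3} = \frac{1}{3} \cdot 7 = \frac{7}{3} \approx 2.3333$)
$\left(\left(-7 - 9\right) p{\left(2 \right)} + 224\right) + E = \left(\left(-7 - 9\right) \left(-3 + 2\right) + 224\right) + \frac{7}{3} = \left(\left(-16\right) \left(-1\right) + 224\right) + \frac{7}{3} = \left(16 + 224\right) + \frac{7}{3} = 240 + \frac{7}{3} = \frac{727}{3}$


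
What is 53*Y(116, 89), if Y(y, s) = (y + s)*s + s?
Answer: 971702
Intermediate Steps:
Y(y, s) = s + s*(s + y) (Y(y, s) = (s + y)*s + s = s*(s + y) + s = s + s*(s + y))
53*Y(116, 89) = 53*(89*(1 + 89 + 116)) = 53*(89*206) = 53*18334 = 971702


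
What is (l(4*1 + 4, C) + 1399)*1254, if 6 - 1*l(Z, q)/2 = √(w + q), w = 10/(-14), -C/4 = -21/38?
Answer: 1769394 - 132*√26467/7 ≈ 1.7663e+6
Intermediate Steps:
C = 42/19 (C = -(-84)/38 = -4*(-21/38) = 42/19 ≈ 2.2105)
w = -5/7 (w = 10*(-1/14) = -5/7 ≈ -0.71429)
l(Z, q) = 12 - 2*√(-5/7 + q)
(l(4*1 + 4, C) + 1399)*1254 = ((12 - 2*√(-35 + 49*(42/19))/7) + 1399)*1254 = ((12 - 2*√(-35 + 2058/19)/7) + 1399)*1254 = ((12 - 2*√26467/133) + 1399)*1254 = (1411 - 2*√26467/133)*1254 = 1769394 - 132*√26467/7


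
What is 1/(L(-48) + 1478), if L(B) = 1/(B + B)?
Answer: 96/141887 ≈ 0.00067659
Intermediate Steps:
L(B) = 1/(2*B)
1/(L(-48) + 1478) = 1/((½)/(-48) + 1478) = 1/((½)*(-1/48) + 1478) = 1/(-1/96 + 1478) = 1/(141887/96) = 96/141887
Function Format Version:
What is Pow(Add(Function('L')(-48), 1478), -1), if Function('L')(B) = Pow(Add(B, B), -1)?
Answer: Rational(96, 141887) ≈ 0.00067659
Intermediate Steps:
Function('L')(B) = Mul(Rational(1, 2), Pow(B, -1)) (Function('L')(B) = Pow(Mul(2, B), -1) = Mul(Rational(1, 2), Pow(B, -1)))
Pow(Add(Function('L')(-48), 1478), -1) = Pow(Add(Mul(Rational(1, 2), Pow(-48, -1)), 1478), -1) = Pow(Add(Mul(Rational(1, 2), Rational(-1, 48)), 1478), -1) = Pow(Add(Rational(-1, 96), 1478), -1) = Pow(Rational(141887, 96), -1) = Rational(96, 141887)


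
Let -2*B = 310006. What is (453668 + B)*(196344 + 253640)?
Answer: 134394471360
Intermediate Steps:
B = -155003 (B = -½*310006 = -155003)
(453668 + B)*(196344 + 253640) = (453668 - 155003)*(196344 + 253640) = 298665*449984 = 134394471360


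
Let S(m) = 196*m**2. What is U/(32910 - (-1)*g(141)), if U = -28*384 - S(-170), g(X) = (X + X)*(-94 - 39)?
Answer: 1418788/1149 ≈ 1234.8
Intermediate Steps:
g(X) = -266*X (g(X) = (2*X)*(-133) = -266*X)
U = -5675152 (U = -28*384 - 196*(-170)**2 = -10752 - 196*28900 = -10752 - 1*5664400 = -10752 - 5664400 = -5675152)
U/(32910 - (-1)*g(141)) = -5675152/(32910 - (-1)*(-266*141)) = -5675152/(32910 - (-1)*(-37506)) = -5675152/(32910 - 1*37506) = -5675152/(32910 - 37506) = -5675152/(-4596) = -5675152*(-1/4596) = 1418788/1149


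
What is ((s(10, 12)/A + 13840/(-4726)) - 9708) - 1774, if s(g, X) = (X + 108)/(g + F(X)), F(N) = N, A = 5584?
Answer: -416744697971/36286228 ≈ -11485.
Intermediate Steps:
s(g, X) = (108 + X)/(X + g) (s(g, X) = (X + 108)/(g + X) = (108 + X)/(X + g))
((s(10, 12)/A + 13840/(-4726)) - 9708) - 1774 = ((((108 + 12)/(12 + 10))/5584 + 13840/(-4726)) - 9708) - 1774 = (((120/22)*(1/5584) + 13840*(-1/4726)) - 9708) - 1774 = ((((1/22)*120)*(1/5584) - 6920/2363) - 9708) - 1774 = (((60/11)*(1/5584) - 6920/2363) - 9708) - 1774 = ((15/15356 - 6920/2363) - 9708) - 1774 = (-106228075/36286228 - 9708) - 1774 = -352372929499/36286228 - 1774 = -416744697971/36286228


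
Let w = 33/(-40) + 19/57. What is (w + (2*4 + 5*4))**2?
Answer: 10896601/14400 ≈ 756.71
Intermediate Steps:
w = -59/120 (w = 33*(-1/40) + 19*(1/57) = -33/40 + 1/3 = -59/120 ≈ -0.49167)
(w + (2*4 + 5*4))**2 = (-59/120 + (2*4 + 5*4))**2 = (-59/120 + (8 + 20))**2 = (-59/120 + 28)**2 = (3301/120)**2 = 10896601/14400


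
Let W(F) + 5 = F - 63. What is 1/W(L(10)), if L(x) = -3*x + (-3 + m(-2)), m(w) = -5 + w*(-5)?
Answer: -1/96 ≈ -0.010417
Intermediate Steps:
m(w) = -5 - 5*w
L(x) = 2 - 3*x (L(x) = -3*x + (-3 + (-5 - 5*(-2))) = -3*x + (-3 + (-5 + 10)) = -3*x + (-3 + 5) = -3*x + 2 = 2 - 3*x)
W(F) = -68 + F (W(F) = -5 + (F - 63) = -5 + (-63 + F) = -68 + F)
1/W(L(10)) = 1/(-68 + (2 - 3*10)) = 1/(-68 + (2 - 30)) = 1/(-68 - 28) = 1/(-96) = -1/96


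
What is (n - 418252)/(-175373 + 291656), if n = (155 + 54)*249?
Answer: -366211/116283 ≈ -3.1493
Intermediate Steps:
n = 52041 (n = 209*249 = 52041)
(n - 418252)/(-175373 + 291656) = (52041 - 418252)/(-175373 + 291656) = -366211/116283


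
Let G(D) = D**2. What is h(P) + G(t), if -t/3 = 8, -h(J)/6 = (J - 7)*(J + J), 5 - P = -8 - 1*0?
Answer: -360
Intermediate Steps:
P = 13 (P = 5 - (-8 - 1*0) = 5 - (-8 + 0) = 5 - 1*(-8) = 5 + 8 = 13)
h(J) = -12*J*(-7 + J) (h(J) = -6*(J - 7)*(J + J) = -6*(-7 + J)*2*J = -12*J*(-7 + J))
t = -24 (t = -3*8 = -24)
h(P) + G(t) = 12*13*(7 - 1*13) + (-24)**2 = 12*13*(7 - 13) + 576 = 12*13*(-6) + 576 = -936 + 576 = -360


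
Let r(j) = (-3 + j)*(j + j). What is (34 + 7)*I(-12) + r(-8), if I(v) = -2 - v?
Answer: 586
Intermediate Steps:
r(j) = 2*j*(-3 + j) (r(j) = (-3 + j)*(2*j) = 2*j*(-3 + j))
(34 + 7)*I(-12) + r(-8) = (34 + 7)*(-2 - 1*(-12)) + 2*(-8)*(-3 - 8) = 41*(-2 + 12) + 2*(-8)*(-11) = 41*10 + 176 = 410 + 176 = 586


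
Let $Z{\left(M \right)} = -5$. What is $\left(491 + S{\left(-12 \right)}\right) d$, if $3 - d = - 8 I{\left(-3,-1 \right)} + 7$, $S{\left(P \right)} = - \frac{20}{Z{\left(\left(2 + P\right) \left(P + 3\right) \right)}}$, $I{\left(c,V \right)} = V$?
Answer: $-5940$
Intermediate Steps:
$S{\left(P \right)} = 4$ ($S{\left(P \right)} = - \frac{20}{-5} = \left(-20\right) \left(- \frac{1}{5}\right) = 4$)
$d = -12$ ($d = 3 - \left(\left(-8\right) \left(-1\right) + 7\right) = 3 - \left(8 + 7\right) = 3 - 15 = -12$)
$\left(491 + S{\left(-12 \right)}\right) d = \left(491 + 4\right) \left(-12\right) = 495 \left(-12\right) = -5940$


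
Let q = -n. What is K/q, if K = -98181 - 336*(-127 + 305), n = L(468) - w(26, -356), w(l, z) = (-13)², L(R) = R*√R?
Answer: 12153/46643 + 2625048*√13/606359 ≈ 15.870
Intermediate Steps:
L(R) = R^(3/2)
w(l, z) = 169
n = -169 + 2808*√13 (n = 468^(3/2) - 1*169 = 2808*√13 - 169 = -169 + 2808*√13 ≈ 9955.4)
q = 169 - 2808*√13 (q = -(-169 + 2808*√13) = 169 - 2808*√13 ≈ -9955.4)
K = -157989 (K = -98181 - 336*178 = -98181 - 59808 = -157989)
K/q = -157989/(169 - 2808*√13)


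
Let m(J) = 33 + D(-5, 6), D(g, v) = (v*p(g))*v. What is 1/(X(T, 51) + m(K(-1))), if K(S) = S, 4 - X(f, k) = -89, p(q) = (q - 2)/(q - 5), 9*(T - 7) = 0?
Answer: 5/756 ≈ 0.0066138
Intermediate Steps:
T = 7 (T = 7 + (1/9)*0 = 7 + 0 = 7)
p(q) = (-2 + q)/(-5 + q)
X(f, k) = 93 (X(f, k) = 4 - 1*(-89) = 4 + 89 = 93)
D(g, v) = v**2*(-2 + g)/(-5 + g) (D(g, v) = (v*((-2 + g)/(-5 + g)))*v = (v*(-2 + g)/(-5 + g))*v = v**2*(-2 + g)/(-5 + g))
m(J) = 291/5 (m(J) = 33 + 6**2*(-2 - 5)/(-5 - 5) = 33 + 36*(-7)/(-10) = 33 + 36*(-1/10)*(-7) = 33 + 126/5 = 291/5)
1/(X(T, 51) + m(K(-1))) = 1/(93 + 291/5) = 1/(756/5) = 5/756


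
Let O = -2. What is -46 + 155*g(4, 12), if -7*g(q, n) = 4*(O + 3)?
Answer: -942/7 ≈ -134.57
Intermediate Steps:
g(q, n) = -4/7 (g(q, n) = -4*(-2 + 3)/7 = -4/7)
-46 + 155*g(4, 12) = -46 + 155*(-4/7) = -46 - 620/7 = -942/7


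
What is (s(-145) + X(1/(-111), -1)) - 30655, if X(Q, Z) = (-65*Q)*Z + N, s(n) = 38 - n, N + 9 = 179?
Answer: -3363587/111 ≈ -30303.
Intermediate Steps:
N = 170 (N = -9 + 179 = 170)
X(Q, Z) = 170 - 65*Q*Z (X(Q, Z) = (-65*Q)*Z + 170 = -65*Q*Z + 170 = 170 - 65*Q*Z)
(s(-145) + X(1/(-111), -1)) - 30655 = ((38 - 1*(-145)) + (170 - 65*(-1)/(-111))) - 30655 = ((38 + 145) + (170 - 65*(-1/111)*(-1))) - 30655 = (183 + (170 - 65/111)) - 30655 = (183 + 18805/111) - 30655 = 39118/111 - 30655 = -3363587/111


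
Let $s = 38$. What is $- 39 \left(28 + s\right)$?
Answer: $-2574$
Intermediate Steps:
$- 39 \left(28 + s\right) = - 39 \left(28 + 38\right) = \left(-39\right) 66 = -2574$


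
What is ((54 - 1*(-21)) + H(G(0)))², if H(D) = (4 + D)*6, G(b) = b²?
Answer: 9801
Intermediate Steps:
H(D) = 24 + 6*D
((54 - 1*(-21)) + H(G(0)))² = ((54 - 1*(-21)) + (24 + 6*0²))² = ((54 + 21) + (24 + 6*0))² = (75 + (24 + 0))² = (75 + 24)² = 99² = 9801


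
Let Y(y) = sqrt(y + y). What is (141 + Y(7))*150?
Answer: 21150 + 150*sqrt(14) ≈ 21711.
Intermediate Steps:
Y(y) = sqrt(2)*sqrt(y) (Y(y) = sqrt(2*y) = sqrt(2)*sqrt(y))
(141 + Y(7))*150 = (141 + sqrt(2)*sqrt(7))*150 = (141 + sqrt(14))*150 = 21150 + 150*sqrt(14)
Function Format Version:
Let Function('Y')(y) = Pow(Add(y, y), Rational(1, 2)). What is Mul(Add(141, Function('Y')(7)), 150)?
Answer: Add(21150, Mul(150, Pow(14, Rational(1, 2)))) ≈ 21711.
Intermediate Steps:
Function('Y')(y) = Mul(Pow(2, Rational(1, 2)), Pow(y, Rational(1, 2))) (Function('Y')(y) = Pow(Mul(2, y), Rational(1, 2)) = Mul(Pow(2, Rational(1, 2)), Pow(y, Rational(1, 2))))
Mul(Add(141, Function('Y')(7)), 150) = Mul(Add(141, Mul(Pow(2, Rational(1, 2)), Pow(7, Rational(1, 2)))), 150) = Mul(Add(141, Pow(14, Rational(1, 2))), 150) = Add(21150, Mul(150, Pow(14, Rational(1, 2))))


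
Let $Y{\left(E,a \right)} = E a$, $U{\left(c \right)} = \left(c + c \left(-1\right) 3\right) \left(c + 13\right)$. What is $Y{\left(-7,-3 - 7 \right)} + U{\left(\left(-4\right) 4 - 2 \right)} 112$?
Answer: $-20090$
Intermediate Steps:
$U{\left(c \right)} = - 2 c \left(13 + c\right)$ ($U{\left(c \right)} = \left(c + - c 3\right) \left(13 + c\right) = \left(c - 3 c\right) \left(13 + c\right) = - 2 c \left(13 + c\right)$)
$Y{\left(-7,-3 - 7 \right)} + U{\left(\left(-4\right) 4 - 2 \right)} 112 = - 7 \left(-3 - 7\right) + - 2 \left(\left(-4\right) 4 - 2\right) \left(13 - 18\right) 112 = - 7 \left(-3 - 7\right) + - 2 \left(-16 - 2\right) \left(13 - 18\right) 112 = \left(-7\right) \left(-10\right) + - 2 \left(-16 - 2\right) \left(13 - 18\right) 112 = 70 + \left(-2\right) \left(-18\right) \left(13 - 18\right) 112 = 70 + \left(-2\right) \left(-18\right) \left(-5\right) 112 = 70 - 20160 = -20090$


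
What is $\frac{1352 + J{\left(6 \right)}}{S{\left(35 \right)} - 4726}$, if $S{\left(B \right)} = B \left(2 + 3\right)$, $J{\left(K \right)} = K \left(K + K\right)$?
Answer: $- \frac{1424}{4551} \approx -0.3129$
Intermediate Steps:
$J{\left(K \right)} = 2 K^{2}$ ($J{\left(K \right)} = K 2 K = 2 K^{2}$)
$S{\left(B \right)} = 5 B$ ($S{\left(B \right)} = B 5 = 5 B$)
$\frac{1352 + J{\left(6 \right)}}{S{\left(35 \right)} - 4726} = \frac{1352 + 2 \cdot 6^{2}}{5 \cdot 35 - 4726} = \frac{1352 + 2 \cdot 36}{175 - 4726} = \frac{1352 + 72}{-4551} = 1424 \left(- \frac{1}{4551}\right) = - \frac{1424}{4551}$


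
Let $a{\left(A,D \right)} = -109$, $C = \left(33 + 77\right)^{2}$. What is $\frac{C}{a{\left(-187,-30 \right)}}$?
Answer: $- \frac{12100}{109} \approx -111.01$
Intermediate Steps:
$C = 12100$ ($C = 110^{2} = 12100$)
$\frac{C}{a{\left(-187,-30 \right)}} = \frac{12100}{-109} = 12100 \left(- \frac{1}{109}\right) = - \frac{12100}{109}$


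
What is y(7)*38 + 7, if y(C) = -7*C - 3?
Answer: -1969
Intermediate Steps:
y(C) = -3 - 7*C
y(7)*38 + 7 = (-3 - 7*7)*38 + 7 = (-3 - 49)*38 + 7 = -52*38 + 7 = -1976 + 7 = -1969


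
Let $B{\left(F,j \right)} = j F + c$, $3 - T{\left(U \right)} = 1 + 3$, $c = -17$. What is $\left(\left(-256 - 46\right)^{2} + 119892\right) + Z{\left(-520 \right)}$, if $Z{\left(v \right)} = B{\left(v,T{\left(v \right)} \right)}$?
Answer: $211599$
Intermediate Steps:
$T{\left(U \right)} = -1$ ($T{\left(U \right)} = 3 - \left(1 + 3\right) = 3 - 4 = -1$)
$B{\left(F,j \right)} = -17 + F j$ ($B{\left(F,j \right)} = j F - 17 = F j - 17 = -17 + F j$)
$Z{\left(v \right)} = -17 - v$ ($Z{\left(v \right)} = -17 + v \left(-1\right) = -17 - v$)
$\left(\left(-256 - 46\right)^{2} + 119892\right) + Z{\left(-520 \right)} = \left(\left(-256 - 46\right)^{2} + 119892\right) - -503 = \left(\left(-302\right)^{2} + 119892\right) + \left(-17 + 520\right) = \left(91204 + 119892\right) + 503 = 211096 + 503 = 211599$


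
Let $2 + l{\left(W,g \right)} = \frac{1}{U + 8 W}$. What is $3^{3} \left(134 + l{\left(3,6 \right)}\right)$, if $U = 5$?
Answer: $\frac{103383}{29} \approx 3564.9$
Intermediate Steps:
$l{\left(W,g \right)} = -2 + \frac{1}{5 + 8 W}$
$3^{3} \left(134 + l{\left(3,6 \right)}\right) = 3^{3} \left(134 + \frac{-9 - 48}{5 + 8 \cdot 3}\right) = 27 \left(134 + \frac{-9 - 48}{5 + 24}\right) = 27 \left(134 + \frac{1}{29} \left(-57\right)\right) = 27 \left(134 - \frac{57}{29}\right) = 27 \cdot \frac{3829}{29} = \frac{103383}{29}$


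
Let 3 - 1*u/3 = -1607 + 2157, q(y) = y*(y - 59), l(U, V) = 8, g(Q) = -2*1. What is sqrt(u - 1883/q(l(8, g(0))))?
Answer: I*sqrt(68099790)/204 ≈ 40.452*I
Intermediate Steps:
g(Q) = -2
q(y) = y*(-59 + y)
u = -1641 (u = 9 - 3*(-1607 + 2157) = 9 - 3*550 = 9 - 1650 = -1641)
sqrt(u - 1883/q(l(8, g(0)))) = sqrt(-1641 - 1883*1/(8*(-59 + 8))) = sqrt(-1641 - 1883/(8*(-51))) = sqrt(-1641 - 1883/(-408)) = sqrt(-1641 - 1883*(-1/408)) = sqrt(-1641 + 1883/408) = sqrt(-667645/408) = I*sqrt(68099790)/204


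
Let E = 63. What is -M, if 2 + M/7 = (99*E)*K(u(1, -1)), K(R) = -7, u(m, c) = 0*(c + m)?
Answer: 305627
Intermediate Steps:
u(m, c) = 0
M = -305627 (M = -14 + 7*((99*63)*(-7)) = -14 + 7*(6237*(-7)) = -14 + 7*(-43659) = -14 - 305613 = -305627)
-M = -1*(-305627) = 305627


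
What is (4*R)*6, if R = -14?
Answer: -336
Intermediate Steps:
(4*R)*6 = (4*(-14))*6 = -56*6 = -336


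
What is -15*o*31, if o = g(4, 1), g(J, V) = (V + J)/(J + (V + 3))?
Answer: -2325/8 ≈ -290.63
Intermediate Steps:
g(J, V) = (J + V)/(3 + J + V) (g(J, V) = (J + V)/(J + (3 + V)) = (J + V)/(3 + J + V))
o = 5/8 (o = (4 + 1)/(3 + 4 + 1) = 5/8 ≈ 0.62500)
-15*o*31 = -15*5/8*31 = -75/8*31 = -2325/8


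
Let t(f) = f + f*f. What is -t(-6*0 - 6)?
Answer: -30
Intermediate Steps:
t(f) = f + f**2
-t(-6*0 - 6) = -(-6*0 - 6)*(1 + (-6*0 - 6)) = -(0 - 6)*(1 + (0 - 6)) = -(-6)*(1 - 6) = -(-6)*(-5) = -1*30 = -30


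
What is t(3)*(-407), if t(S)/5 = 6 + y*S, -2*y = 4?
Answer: 0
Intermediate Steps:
y = -2 (y = -1/2*4 = -2)
t(S) = 30 - 10*S (t(S) = 5*(6 - 2*S) = 30 - 10*S)
t(3)*(-407) = (30 - 10*3)*(-407) = (30 - 30)*(-407) = 0*(-407) = 0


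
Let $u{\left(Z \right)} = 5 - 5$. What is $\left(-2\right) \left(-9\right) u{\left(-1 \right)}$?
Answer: $0$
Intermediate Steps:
$u{\left(Z \right)} = 0$ ($u{\left(Z \right)} = 5 - 5 = 0$)
$\left(-2\right) \left(-9\right) u{\left(-1 \right)} = \left(-2\right) \left(-9\right) 0 = 18 \cdot 0 = 0$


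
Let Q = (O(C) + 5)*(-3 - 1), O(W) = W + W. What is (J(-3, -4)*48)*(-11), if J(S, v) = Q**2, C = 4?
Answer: -1427712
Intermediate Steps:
O(W) = 2*W
Q = -52 (Q = (2*4 + 5)*(-3 - 1) = (8 + 5)*(-4) = 13*(-4) = -52)
J(S, v) = 2704 (J(S, v) = (-52)**2 = 2704)
(J(-3, -4)*48)*(-11) = (2704*48)*(-11) = 129792*(-11) = -1427712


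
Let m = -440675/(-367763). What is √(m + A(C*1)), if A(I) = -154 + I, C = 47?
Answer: I*√14309645826058/367763 ≈ 10.286*I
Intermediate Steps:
m = 440675/367763 (m = -440675*(-1/367763) = 440675/367763 ≈ 1.1983)
√(m + A(C*1)) = √(440675/367763 + (-154 + 47*1)) = √(440675/367763 + (-154 + 47)) = √(440675/367763 - 107) = √(-38909966/367763) = I*√14309645826058/367763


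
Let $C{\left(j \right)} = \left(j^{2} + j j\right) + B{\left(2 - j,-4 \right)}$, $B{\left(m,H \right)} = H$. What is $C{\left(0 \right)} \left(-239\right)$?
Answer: $956$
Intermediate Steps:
$C{\left(j \right)} = -4 + 2 j^{2}$ ($C{\left(j \right)} = \left(j^{2} + j j\right) - 4 = \left(j^{2} + j^{2}\right) - 4 = 2 j^{2} - 4 = -4 + 2 j^{2}$)
$C{\left(0 \right)} \left(-239\right) = \left(-4 + 2 \cdot 0^{2}\right) \left(-239\right) = \left(-4 + 2 \cdot 0\right) \left(-239\right) = \left(-4 + 0\right) \left(-239\right) = \left(-4\right) \left(-239\right) = 956$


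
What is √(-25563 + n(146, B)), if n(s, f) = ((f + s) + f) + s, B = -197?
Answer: I*√25665 ≈ 160.2*I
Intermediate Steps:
n(s, f) = 2*f + 2*s (n(s, f) = (s + 2*f) + s = 2*f + 2*s)
√(-25563 + n(146, B)) = √(-25563 + (2*(-197) + 2*146)) = √(-25563 + (-394 + 292)) = √(-25563 - 102) = √(-25665) = I*√25665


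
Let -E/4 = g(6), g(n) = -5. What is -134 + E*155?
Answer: 2966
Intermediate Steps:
E = 20 (E = -4*(-5) = 20)
-134 + E*155 = -134 + 20*155 = -134 + 3100 = 2966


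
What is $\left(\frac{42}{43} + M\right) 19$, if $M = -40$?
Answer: $- \frac{31882}{43} \approx -741.44$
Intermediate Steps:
$\left(\frac{42}{43} + M\right) 19 = \left(\frac{42}{43} - 40\right) 19 = \left(- \frac{1678}{43}\right) 19 = - \frac{31882}{43}$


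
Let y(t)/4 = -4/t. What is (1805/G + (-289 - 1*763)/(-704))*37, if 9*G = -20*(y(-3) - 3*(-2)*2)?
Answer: -1920263/1144 ≈ -1678.6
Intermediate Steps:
y(t) = -16/t (y(t) = 4*(-4/t) = -16/t)
G = -1040/27 (G = (-20*(-16/(-3) - 3*(-2)*2))/9 = (-20*(-16*(-⅓) + 6*2))/9 = (-20*(16/3 + 12))/9 = (-20*52/3)/9 = (⅑)*(-1040/3) = -1040/27 ≈ -38.518)
(1805/G + (-289 - 1*763)/(-704))*37 = (1805/(-1040/27) + (-289 - 1*763)/(-704))*37 = (1805*(-27/1040) + (-289 - 763)*(-1/704))*37 = (-9747/208 - 1052*(-1/704))*37 = (-9747/208 + 263/176)*37 = -51899/1144*37 = -1920263/1144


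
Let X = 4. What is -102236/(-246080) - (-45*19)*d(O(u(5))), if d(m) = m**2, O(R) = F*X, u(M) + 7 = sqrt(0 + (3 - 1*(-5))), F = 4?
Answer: 13465523159/61520 ≈ 2.1888e+5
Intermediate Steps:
u(M) = -7 + 2*sqrt(2) (u(M) = -7 + sqrt(0 + (3 - 1*(-5))) = -7 + sqrt(0 + (3 + 5)) = -7 + sqrt(0 + 8) = -7 + sqrt(8) = -7 + 2*sqrt(2))
O(R) = 16 (O(R) = 4*4 = 16)
-102236/(-246080) - (-45*19)*d(O(u(5))) = -102236/(-246080) - (-45*19)*16**2 = -102236*(-1/246080) - (-855)*256 = 25559/61520 - 1*(-218880) = 25559/61520 + 218880 = 13465523159/61520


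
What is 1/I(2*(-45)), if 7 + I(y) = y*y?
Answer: 1/8093 ≈ 0.00012356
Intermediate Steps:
I(y) = -7 + y**2 (I(y) = -7 + y*y = -7 + y**2)
1/I(2*(-45)) = 1/(-7 + (2*(-45))**2) = 1/(-7 + (-90)**2) = 1/(-7 + 8100) = 1/8093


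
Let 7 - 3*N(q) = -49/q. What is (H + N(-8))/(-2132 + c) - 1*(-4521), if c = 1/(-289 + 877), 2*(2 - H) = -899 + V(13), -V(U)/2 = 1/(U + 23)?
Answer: 34003966471/7521690 ≈ 4520.8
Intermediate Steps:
N(q) = 7/3 + 49/(3*q) (N(q) = 7/3 - (-49)/(3*q) = 7/3 + 49/(3*q))
V(U) = -2/(23 + U) (V(U) = -2/(U + 23) = -2/(23 + U))
H = 16255/36 (H = 2 - (-899 - 2/(23 + 13))/2 = 2 - (-899 - 2/36)/2 = 2 - (-899 - 2*1/36)/2 = 2 - (-899 - 1/18)/2 = 2 - ½*(-16183/18) = 2 + 16183/36 = 16255/36 ≈ 451.53)
c = 1/588 ≈ 0.0017007
(H + N(-8))/(-2132 + c) - 1*(-4521) = (16255/36 + (7/3)*(7 - 8)/(-8))/(-2132 + 1/588) - 1*(-4521) = (16255/36 + (7/3)*(-⅛)*(-1))/(-1253615/588) + 4521 = (16255/36 + 7/24)*(-588/1253615) + 4521 = (32531/72)*(-588/1253615) + 4521 = -1594019/7521690 + 4521 = 34003966471/7521690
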